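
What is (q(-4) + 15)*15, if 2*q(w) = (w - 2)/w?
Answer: 945/4 ≈ 236.25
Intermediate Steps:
q(w) = (-2 + w)/(2*w) (q(w) = ((w - 2)/w)/2 = ((-2 + w)/w)/2 = (-2 + w)/(2*w))
(q(-4) + 15)*15 = ((½)*(-2 - 4)/(-4) + 15)*15 = ((½)*(-¼)*(-6) + 15)*15 = (¾ + 15)*15 = (63/4)*15 = 945/4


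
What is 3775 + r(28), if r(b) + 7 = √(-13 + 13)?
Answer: 3768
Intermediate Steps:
r(b) = -7 (r(b) = -7 + √(-13 + 13) = -7 + √0 = -7 + 0 = -7)
3775 + r(28) = 3775 - 7 = 3768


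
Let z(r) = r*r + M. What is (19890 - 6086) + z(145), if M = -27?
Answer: 34802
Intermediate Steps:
z(r) = -27 + r**2 (z(r) = r*r - 27 = r**2 - 27 = -27 + r**2)
(19890 - 6086) + z(145) = (19890 - 6086) + (-27 + 145**2) = 13804 + (-27 + 21025) = 13804 + 20998 = 34802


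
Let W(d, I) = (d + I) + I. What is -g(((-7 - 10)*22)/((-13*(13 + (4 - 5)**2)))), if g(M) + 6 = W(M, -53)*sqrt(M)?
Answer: 6 + 9459*sqrt(17017)/8281 ≈ 155.01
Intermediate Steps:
W(d, I) = d + 2*I (W(d, I) = (I + d) + I = d + 2*I)
g(M) = -6 + sqrt(M)*(-106 + M) (g(M) = -6 + (M + 2*(-53))*sqrt(M) = -6 + (M - 106)*sqrt(M) = -6 + (-106 + M)*sqrt(M) = -6 + sqrt(M)*(-106 + M))
-g(((-7 - 10)*22)/((-13*(13 + (4 - 5)**2)))) = -(-6 + sqrt(((-7 - 10)*22)/((-13*(13 + (4 - 5)**2))))*(-106 + ((-7 - 10)*22)/((-13*(13 + (4 - 5)**2))))) = -(-6 + sqrt((-17*22)/((-13*(13 + (-1)**2))))*(-106 + (-17*22)/((-13*(13 + (-1)**2))))) = -(-6 + sqrt(-374*(-1/(13*(13 + 1))))*(-106 - 374*(-1/(13*(13 + 1))))) = -(-6 + sqrt(-374/((-13*14)))*(-106 - 374/((-13*14)))) = -(-6 + sqrt(-374/(-182))*(-106 - 374/(-182))) = -(-6 + sqrt(-374*(-1/182))*(-106 - 374*(-1/182))) = -(-6 + sqrt(187/91)*(-106 + 187/91)) = -(-6 + (sqrt(17017)/91)*(-9459/91)) = -(-6 - 9459*sqrt(17017)/8281) = 6 + 9459*sqrt(17017)/8281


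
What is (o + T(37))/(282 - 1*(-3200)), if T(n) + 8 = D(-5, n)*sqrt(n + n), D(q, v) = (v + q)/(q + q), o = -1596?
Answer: -802/1741 - 8*sqrt(74)/8705 ≈ -0.46856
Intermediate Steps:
D(q, v) = (q + v)/(2*q) (D(q, v) = (q + v)/((2*q)) = (q + v)*(1/(2*q)) = (q + v)/(2*q))
T(n) = -8 + sqrt(2)*sqrt(n)*(1/2 - n/10) (T(n) = -8 + ((1/2)*(-5 + n)/(-5))*sqrt(n + n) = -8 + ((1/2)*(-1/5)*(-5 + n))*sqrt(2*n) = -8 + (1/2 - n/10)*(sqrt(2)*sqrt(n)) = -8 + sqrt(2)*sqrt(n)*(1/2 - n/10))
(o + T(37))/(282 - 1*(-3200)) = (-1596 + (-8 + sqrt(2)*sqrt(37)*(5 - 1*37)/10))/(282 - 1*(-3200)) = (-1596 + (-8 + sqrt(2)*sqrt(37)*(5 - 37)/10))/(282 + 3200) = (-1596 + (-8 + (1/10)*sqrt(2)*sqrt(37)*(-32)))/3482 = (-1596 + (-8 - 16*sqrt(74)/5))*(1/3482) = (-1604 - 16*sqrt(74)/5)*(1/3482) = -802/1741 - 8*sqrt(74)/8705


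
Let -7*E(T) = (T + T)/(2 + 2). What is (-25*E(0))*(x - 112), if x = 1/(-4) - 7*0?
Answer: 0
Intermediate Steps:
E(T) = -T/14 (E(T) = -(T + T)/(7*(2 + 2)) = -2*T/(7*4) = -T/14)
x = -¼ (x = -¼ + 0 = -¼ ≈ -0.25000)
(-25*E(0))*(x - 112) = (-(-25)*0/14)*(-¼ - 112) = -25*0*(-449/4) = 0*(-449/4) = 0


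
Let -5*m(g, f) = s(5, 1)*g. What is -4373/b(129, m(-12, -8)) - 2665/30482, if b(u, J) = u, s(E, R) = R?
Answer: -133641571/3932178 ≈ -33.987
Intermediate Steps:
m(g, f) = -g/5
-4373/b(129, m(-12, -8)) - 2665/30482 = -4373/129 - 2665/30482 = -133641571/3932178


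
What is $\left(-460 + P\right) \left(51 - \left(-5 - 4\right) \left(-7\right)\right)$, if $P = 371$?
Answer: $1068$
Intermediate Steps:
$\left(-460 + P\right) \left(51 - \left(-5 - 4\right) \left(-7\right)\right) = \left(-460 + 371\right) \left(51 - \left(-5 - 4\right) \left(-7\right)\right) = - 89 \left(51 - \left(-9\right) \left(-7\right)\right) = - 89 \left(51 - 63\right) = \left(-89\right) \left(-12\right) = 1068$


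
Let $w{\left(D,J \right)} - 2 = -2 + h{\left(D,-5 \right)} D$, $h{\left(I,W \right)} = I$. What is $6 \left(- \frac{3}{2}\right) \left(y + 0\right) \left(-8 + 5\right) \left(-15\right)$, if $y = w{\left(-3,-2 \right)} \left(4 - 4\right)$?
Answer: $0$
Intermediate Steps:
$w{\left(D,J \right)} = D^{2}$ ($w{\left(D,J \right)} = 2 + \left(-2 + D D\right) = 2 + \left(-2 + D^{2}\right) = D^{2}$)
$y = 0$ ($y = \left(-3\right)^{2} \left(4 - 4\right) = 9 \cdot 0 = 0$)
$6 \left(- \frac{3}{2}\right) \left(y + 0\right) \left(-8 + 5\right) \left(-15\right) = 6 \left(- \frac{3}{2}\right) \left(0 + 0\right) \left(-8 + 5\right) \left(-15\right) = 6 \left(\left(-3\right) \frac{1}{2}\right) 0 \left(-3\right) \left(-15\right) = 6 \left(- \frac{3}{2}\right) 0 \left(-15\right) = \left(-9\right) 0 \left(-15\right) = 0 \left(-15\right) = 0$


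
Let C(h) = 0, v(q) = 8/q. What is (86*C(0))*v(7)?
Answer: 0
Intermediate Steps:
(86*C(0))*v(7) = (86*0)*(8/7) = 0*(8*(1/7)) = 0*(8/7) = 0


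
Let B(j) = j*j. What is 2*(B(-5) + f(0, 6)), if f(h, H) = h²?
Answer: 50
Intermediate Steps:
B(j) = j²
2*(B(-5) + f(0, 6)) = 2*((-5)² + 0²) = 2*(25 + 0) = 2*25 = 50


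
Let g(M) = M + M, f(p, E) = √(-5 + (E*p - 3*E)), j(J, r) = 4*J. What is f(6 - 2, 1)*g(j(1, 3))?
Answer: 16*I ≈ 16.0*I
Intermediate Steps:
f(p, E) = √(-5 - 3*E + E*p) (f(p, E) = √(-5 + (-3*E + E*p)) = √(-5 - 3*E + E*p))
g(M) = 2*M
f(6 - 2, 1)*g(j(1, 3)) = √(-5 - 3*1 + 1*(6 - 2))*(2*(4*1)) = √(-5 - 3 + 1*4)*(2*4) = √(-5 - 3 + 4)*8 = √(-4)*8 = (2*I)*8 = 16*I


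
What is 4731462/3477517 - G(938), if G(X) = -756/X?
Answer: 504793872/232993639 ≈ 2.1666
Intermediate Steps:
4731462/3477517 - G(938) = 4731462/3477517 - (-756)/938 = 4731462*(1/3477517) - (-756)/938 = 4731462/3477517 - 1*(-54/67) = 4731462/3477517 + 54/67 = 504793872/232993639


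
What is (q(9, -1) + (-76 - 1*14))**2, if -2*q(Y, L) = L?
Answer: 32041/4 ≈ 8010.3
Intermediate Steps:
q(Y, L) = -L/2
(q(9, -1) + (-76 - 1*14))**2 = (-1/2*(-1) + (-76 - 1*14))**2 = (1/2 + (-76 - 14))**2 = (1/2 - 90)**2 = (-179/2)**2 = 32041/4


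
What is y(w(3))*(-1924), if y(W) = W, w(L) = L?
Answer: -5772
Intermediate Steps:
y(w(3))*(-1924) = 3*(-1924) = -5772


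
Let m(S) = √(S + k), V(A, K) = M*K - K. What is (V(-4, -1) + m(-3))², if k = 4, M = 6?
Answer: 16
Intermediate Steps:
V(A, K) = 5*K (V(A, K) = 6*K - K = 5*K)
m(S) = √(4 + S) (m(S) = √(S + 4) = √(4 + S))
(V(-4, -1) + m(-3))² = (5*(-1) + √(4 - 3))² = (-5 + √1)² = (-5 + 1)² = (-4)² = 16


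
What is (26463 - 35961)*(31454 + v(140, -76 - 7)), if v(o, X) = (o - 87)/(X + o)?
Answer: -5676419546/19 ≈ -2.9876e+8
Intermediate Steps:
v(o, X) = (-87 + o)/(X + o)
(26463 - 35961)*(31454 + v(140, -76 - 7)) = (26463 - 35961)*(31454 + (-87 + 140)/((-76 - 7) + 140)) = -9498*(31454 + 53/(-83 + 140)) = -9498*(31454 + 53/57) = -9498*1792931/57 = -5676419546/19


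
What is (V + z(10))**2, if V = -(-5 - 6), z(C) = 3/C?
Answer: 12769/100 ≈ 127.69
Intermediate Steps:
V = 11 (V = -1*(-11) = 11)
(V + z(10))**2 = (11 + 3/10)**2 = (113/10)**2 = 12769/100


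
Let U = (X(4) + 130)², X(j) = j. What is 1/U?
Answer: 1/17956 ≈ 5.5692e-5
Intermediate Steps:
U = 17956 (U = (4 + 130)² = 134² = 17956)
1/U = 1/17956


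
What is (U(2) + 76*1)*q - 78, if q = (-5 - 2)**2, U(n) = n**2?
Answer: 3842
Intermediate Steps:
q = 49 (q = (-7)**2 = 49)
(U(2) + 76*1)*q - 78 = (2**2 + 76*1)*49 - 78 = (4 + 76)*49 - 78 = 80*49 - 78 = 3920 - 78 = 3842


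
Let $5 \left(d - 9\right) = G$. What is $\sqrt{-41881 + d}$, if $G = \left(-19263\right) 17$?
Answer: $\frac{i \sqrt{2684155}}{5} \approx 327.67 i$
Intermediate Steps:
$G = -327471$
$d = - \frac{327426}{5}$ ($d = 9 + \frac{1}{5} \left(-327471\right) = 9 - \frac{327471}{5} = - \frac{327426}{5} \approx -65485.0$)
$\sqrt{-41881 + d} = \sqrt{-41881 - \frac{327426}{5}} = \sqrt{- \frac{536831}{5}} = \frac{i \sqrt{2684155}}{5}$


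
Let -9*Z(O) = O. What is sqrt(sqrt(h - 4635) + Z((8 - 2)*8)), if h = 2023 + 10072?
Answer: sqrt(-48 + 18*sqrt(1865))/3 ≈ 9.0021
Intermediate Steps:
Z(O) = -O/9
h = 12095
sqrt(sqrt(h - 4635) + Z((8 - 2)*8)) = sqrt(sqrt(12095 - 4635) - (8 - 2)*8/9) = sqrt(sqrt(7460) - 2*8/3) = sqrt(2*sqrt(1865) - 1/9*48) = sqrt(2*sqrt(1865) - 16/3) = sqrt(-16/3 + 2*sqrt(1865))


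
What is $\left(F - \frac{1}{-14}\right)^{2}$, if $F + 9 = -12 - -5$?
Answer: $\frac{49729}{196} \approx 253.72$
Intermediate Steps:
$F = -16$ ($F = -9 - 7 = -16$)
$\left(F - \frac{1}{-14}\right)^{2} = \left(-16 - \frac{1}{-14}\right)^{2} = \left(-16 - - \frac{1}{14}\right)^{2} = \left(-16 + \frac{1}{14}\right)^{2} = \left(- \frac{223}{14}\right)^{2} = \frac{49729}{196}$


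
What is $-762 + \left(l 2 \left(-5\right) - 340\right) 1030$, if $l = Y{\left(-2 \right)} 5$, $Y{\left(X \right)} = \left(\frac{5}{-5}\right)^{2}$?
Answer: $-402462$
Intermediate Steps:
$Y{\left(X \right)} = 1$ ($Y{\left(X \right)} = \left(5 \left(- \frac{1}{5}\right)\right)^{2} = \left(-1\right)^{2} = 1$)
$l = 5$ ($l = 1 \cdot 5 = 5$)
$-762 + \left(l 2 \left(-5\right) - 340\right) 1030 = -762 + \left(5 \cdot 2 \left(-5\right) - 340\right) 1030 = -762 + \left(10 \left(-5\right) - 340\right) 1030 = -762 + \left(-50 - 340\right) 1030 = -762 - 401700 = -402462$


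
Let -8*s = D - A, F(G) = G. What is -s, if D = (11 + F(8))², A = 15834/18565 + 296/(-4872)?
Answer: 1018135171/22612170 ≈ 45.026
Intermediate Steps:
A = 8956001/11306085 (A = 15834*(1/18565) + 296*(-1/4872) = 15834/18565 - 37/609 = 8956001/11306085 ≈ 0.79214)
D = 361 (D = (11 + 8)² = 19² = 361)
s = -1018135171/22612170 (s = -(361 - 1*8956001/11306085)/8 = -(361 - 8956001/11306085)/8 = -⅛*4072540684/11306085 = -1018135171/22612170 ≈ -45.026)
-s = -1*(-1018135171/22612170) = 1018135171/22612170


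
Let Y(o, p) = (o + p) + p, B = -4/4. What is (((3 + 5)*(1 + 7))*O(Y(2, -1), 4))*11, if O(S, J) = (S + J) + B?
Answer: 2112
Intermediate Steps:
B = -1 (B = -4*¼ = -1)
Y(o, p) = o + 2*p
O(S, J) = -1 + J + S (O(S, J) = (S + J) - 1 = (J + S) - 1 = -1 + J + S)
(((3 + 5)*(1 + 7))*O(Y(2, -1), 4))*11 = (((3 + 5)*(1 + 7))*(-1 + 4 + (2 + 2*(-1))))*11 = ((8*8)*(-1 + 4 + (2 - 2)))*11 = (64*(-1 + 4 + 0))*11 = (64*3)*11 = 192*11 = 2112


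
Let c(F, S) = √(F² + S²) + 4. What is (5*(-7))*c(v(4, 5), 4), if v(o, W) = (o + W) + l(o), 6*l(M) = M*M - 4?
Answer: -140 - 35*√137 ≈ -549.66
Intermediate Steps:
l(M) = -⅔ + M²/6 (l(M) = (M*M - 4)/6 = (M² - 4)/6 = (-4 + M²)/6 = -⅔ + M²/6)
v(o, W) = -⅔ + W + o + o²/6 (v(o, W) = (o + W) + (-⅔ + o²/6) = (W + o) + (-⅔ + o²/6) = -⅔ + W + o + o²/6)
c(F, S) = 4 + √(F² + S²)
(5*(-7))*c(v(4, 5), 4) = (5*(-7))*(4 + √((-⅔ + 5 + 4 + (⅙)*4²)² + 4²)) = -35*(4 + √((-⅔ + 5 + 4 + (⅙)*16)² + 16)) = -35*(4 + √((-⅔ + 5 + 4 + 8/3)² + 16)) = -35*(4 + √(11² + 16)) = -35*(4 + √(121 + 16)) = -35*(4 + √137) = -140 - 35*√137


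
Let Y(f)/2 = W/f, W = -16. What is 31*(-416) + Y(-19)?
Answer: -244992/19 ≈ -12894.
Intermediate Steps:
Y(f) = -32/f (Y(f) = 2*(-16/f) = -32/f)
31*(-416) + Y(-19) = 31*(-416) - 32/(-19) = -12896 - 32*(-1/19) = -12896 + 32/19 = -244992/19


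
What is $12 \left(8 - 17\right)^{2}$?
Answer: $972$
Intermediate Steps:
$12 \left(8 - 17\right)^{2} = 12 \left(-9\right)^{2} = 12 \cdot 81 = 972$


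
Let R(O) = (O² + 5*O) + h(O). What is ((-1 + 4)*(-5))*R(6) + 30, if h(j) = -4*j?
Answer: -600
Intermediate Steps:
R(O) = O + O² (R(O) = (O² + 5*O) - 4*O = O + O²)
((-1 + 4)*(-5))*R(6) + 30 = ((-1 + 4)*(-5))*(6*(1 + 6)) + 30 = (3*(-5))*(6*7) + 30 = -15*42 + 30 = -630 + 30 = -600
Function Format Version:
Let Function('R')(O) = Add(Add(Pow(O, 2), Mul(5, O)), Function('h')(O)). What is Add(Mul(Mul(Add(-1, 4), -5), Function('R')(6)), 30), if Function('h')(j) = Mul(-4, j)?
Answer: -600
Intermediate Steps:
Function('R')(O) = Add(O, Pow(O, 2)) (Function('R')(O) = Add(Add(Pow(O, 2), Mul(5, O)), Mul(-4, O)) = Add(O, Pow(O, 2)))
Add(Mul(Mul(Add(-1, 4), -5), Function('R')(6)), 30) = Add(Mul(Mul(Add(-1, 4), -5), Mul(6, Add(1, 6))), 30) = Add(Mul(Mul(3, -5), Mul(6, 7)), 30) = Add(Mul(-15, 42), 30) = Add(-630, 30) = -600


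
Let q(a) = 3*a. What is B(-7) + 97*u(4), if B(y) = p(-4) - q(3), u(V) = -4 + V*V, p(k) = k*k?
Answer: 1171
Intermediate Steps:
p(k) = k²
u(V) = -4 + V²
B(y) = 7 (B(y) = (-4)² - 3*3 = 16 - 1*9 = 16 - 9 = 7)
B(-7) + 97*u(4) = 7 + 97*(-4 + 4²) = 7 + 97*(-4 + 16) = 7 + 97*12 = 7 + 1164 = 1171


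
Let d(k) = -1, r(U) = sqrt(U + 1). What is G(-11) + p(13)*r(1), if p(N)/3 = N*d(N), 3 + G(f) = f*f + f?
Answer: 107 - 39*sqrt(2) ≈ 51.846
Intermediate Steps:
r(U) = sqrt(1 + U)
G(f) = -3 + f + f**2 (G(f) = -3 + (f*f + f) = -3 + (f**2 + f) = -3 + (f + f**2) = -3 + f + f**2)
p(N) = -3*N (p(N) = 3*(N*(-1)) = 3*(-N) = -3*N)
G(-11) + p(13)*r(1) = (-3 - 11 + (-11)**2) + (-3*13)*sqrt(1 + 1) = (-3 - 11 + 121) - 39*sqrt(2) = 107 - 39*sqrt(2)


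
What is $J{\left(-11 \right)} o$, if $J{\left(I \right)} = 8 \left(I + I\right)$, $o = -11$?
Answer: $1936$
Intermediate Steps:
$J{\left(I \right)} = 16 I$ ($J{\left(I \right)} = 8 \cdot 2 I = 16 I$)
$J{\left(-11 \right)} o = 16 \left(-11\right) \left(-11\right) = \left(-176\right) \left(-11\right) = 1936$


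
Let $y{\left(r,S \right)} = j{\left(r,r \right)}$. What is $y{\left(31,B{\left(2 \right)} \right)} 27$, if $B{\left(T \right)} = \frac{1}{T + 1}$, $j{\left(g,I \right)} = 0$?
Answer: $0$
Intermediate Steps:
$B{\left(T \right)} = \frac{1}{1 + T}$
$y{\left(r,S \right)} = 0$
$y{\left(31,B{\left(2 \right)} \right)} 27 = 0 \cdot 27 = 0$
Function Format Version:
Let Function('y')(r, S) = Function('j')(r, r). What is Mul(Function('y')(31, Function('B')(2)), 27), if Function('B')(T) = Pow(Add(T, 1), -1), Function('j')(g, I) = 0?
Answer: 0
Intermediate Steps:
Function('B')(T) = Pow(Add(1, T), -1)
Function('y')(r, S) = 0
Mul(Function('y')(31, Function('B')(2)), 27) = Mul(0, 27) = 0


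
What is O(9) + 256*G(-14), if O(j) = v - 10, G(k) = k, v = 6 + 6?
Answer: -3582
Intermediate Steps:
v = 12
O(j) = 2 (O(j) = 12 - 10 = 2)
O(9) + 256*G(-14) = 2 + 256*(-14) = 2 - 3584 = -3582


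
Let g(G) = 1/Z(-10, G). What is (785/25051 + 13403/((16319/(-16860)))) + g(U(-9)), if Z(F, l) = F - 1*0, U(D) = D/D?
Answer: -56609172738919/4088072690 ≈ -13847.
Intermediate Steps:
U(D) = 1
Z(F, l) = F (Z(F, l) = F + 0 = F)
g(G) = -⅒ (g(G) = 1/(-10) = -⅒)
(785/25051 + 13403/((16319/(-16860)))) + g(U(-9)) = (785/25051 + 13403/((16319/(-16860)))) - ⅒ = (785*(1/25051) + 13403/((16319*(-1/16860)))) - ⅒ = (785/25051 + 13403/(-16319/16860)) - ⅒ = (785/25051 + 13403*(-16860/16319)) - ⅒ = (785/25051 - 225974580/16319) - ⅒ = -5660876393165/408807269 - ⅒ = -56609172738919/4088072690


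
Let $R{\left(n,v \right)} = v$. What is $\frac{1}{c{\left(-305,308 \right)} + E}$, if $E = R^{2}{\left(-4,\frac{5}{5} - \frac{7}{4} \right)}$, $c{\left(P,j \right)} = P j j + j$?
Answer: $- \frac{16}{462931383} \approx -3.4562 \cdot 10^{-8}$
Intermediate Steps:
$c{\left(P,j \right)} = j + P j^{2}$ ($c{\left(P,j \right)} = P j^{2} + j = j + P j^{2}$)
$E = \frac{9}{16}$ ($E = \left(\frac{5}{5} - \frac{7}{4}\right)^{2} = \left(5 \cdot \frac{1}{5} - \frac{7}{4}\right)^{2} = \left(1 - \frac{7}{4}\right)^{2} = \left(- \frac{3}{4}\right)^{2} = \frac{9}{16} \approx 0.5625$)
$\frac{1}{c{\left(-305,308 \right)} + E} = \frac{1}{308 \left(1 - 93940\right) + \frac{9}{16}} = \frac{1}{308 \left(-93939\right) + \frac{9}{16}} = \frac{1}{-28933212 + \frac{9}{16}} = \frac{1}{- \frac{462931383}{16}} = - \frac{16}{462931383}$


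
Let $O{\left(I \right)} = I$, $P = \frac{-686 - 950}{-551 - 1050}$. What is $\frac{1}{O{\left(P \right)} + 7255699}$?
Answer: $\frac{1601}{11616375735} \approx 1.3782 \cdot 10^{-7}$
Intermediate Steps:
$P = \frac{1636}{1601}$ ($P = - \frac{1636}{-1601} = \left(-1636\right) \left(- \frac{1}{1601}\right) = \frac{1636}{1601} \approx 1.0219$)
$\frac{1}{O{\left(P \right)} + 7255699} = \frac{1}{\frac{1636}{1601} + 7255699} = \frac{1}{\frac{11616375735}{1601}} = \frac{1601}{11616375735}$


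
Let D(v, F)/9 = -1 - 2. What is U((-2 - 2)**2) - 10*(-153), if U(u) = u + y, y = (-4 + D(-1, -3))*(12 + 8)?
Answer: 926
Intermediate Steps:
D(v, F) = -27 (D(v, F) = 9*(-1 - 2) = 9*(-3) = -27)
y = -620 (y = (-4 - 27)*(12 + 8) = -31*20 = -620)
U(u) = -620 + u (U(u) = u - 620 = -620 + u)
U((-2 - 2)**2) - 10*(-153) = (-620 + (-2 - 2)**2) - 10*(-153) = (-620 + (-4)**2) + 1530 = (-620 + 16) + 1530 = -604 + 1530 = 926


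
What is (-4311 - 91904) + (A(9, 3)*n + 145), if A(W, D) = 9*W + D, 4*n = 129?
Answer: -93361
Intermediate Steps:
n = 129/4 (n = (1/4)*129 = 129/4 ≈ 32.250)
A(W, D) = D + 9*W
(-4311 - 91904) + (A(9, 3)*n + 145) = (-4311 - 91904) + ((3 + 9*9)*(129/4) + 145) = -96215 + ((3 + 81)*(129/4) + 145) = -96215 + (84*(129/4) + 145) = -96215 + (2709 + 145) = -96215 + 2854 = -93361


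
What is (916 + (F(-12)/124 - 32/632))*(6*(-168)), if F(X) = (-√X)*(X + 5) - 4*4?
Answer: -2260786752/2449 - 3528*I*√3/31 ≈ -9.2315e+5 - 197.12*I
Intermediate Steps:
F(X) = -16 - √X*(5 + X) (F(X) = (-√X)*(5 + X) - 16 = -√X*(5 + X) - 16 = -16 - √X*(5 + X))
(916 + (F(-12)/124 - 32/632))*(6*(-168)) = (916 + ((-16 - (-12)^(3/2) - 10*I*√3)/124 - 32/632))*(6*(-168)) = (916 + ((-16 - (-24)*I*√3 - 10*I*√3)*(1/124) - 32*1/632))*(-1008) = (916 + ((-16 + 24*I*√3 - 10*I*√3)*(1/124) - 4/79))*(-1008) = (916 + ((-16 + 14*I*√3)*(1/124) - 4/79))*(-1008) = (916 + ((-4/31 + 7*I*√3/62) - 4/79))*(-1008) = (916 + (-440/2449 + 7*I*√3/62))*(-1008) = (2242844/2449 + 7*I*√3/62)*(-1008) = -2260786752/2449 - 3528*I*√3/31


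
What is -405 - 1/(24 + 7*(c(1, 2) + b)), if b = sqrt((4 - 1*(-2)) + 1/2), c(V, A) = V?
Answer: -520487/1285 + 7*sqrt(26)/1285 ≈ -405.02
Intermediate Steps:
b = sqrt(26)/2 (b = sqrt((4 + 2) + 1/2) = sqrt(6 + 1/2) = sqrt(13/2) = sqrt(26)/2 ≈ 2.5495)
-405 - 1/(24 + 7*(c(1, 2) + b)) = -405 - 1/(24 + 7*(1 + sqrt(26)/2)) = -405 - 1/(24 + (7 + 7*sqrt(26)/2)) = -405 - 1/(31 + 7*sqrt(26)/2)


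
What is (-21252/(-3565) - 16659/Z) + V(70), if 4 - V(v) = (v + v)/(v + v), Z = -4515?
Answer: 590232/46655 ≈ 12.651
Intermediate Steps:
V(v) = 3 (V(v) = 4 - (v + v)/(v + v) = 4 - 2*v/(2*v) = 4 - 2*v*1/(2*v) = 4 - 1*1 = 4 - 1 = 3)
(-21252/(-3565) - 16659/Z) + V(70) = (-21252/(-3565) - 16659/(-4515)) + 3 = (-21252*(-1/3565) - 16659*(-1/4515)) + 3 = (924/155 + 5553/1505) + 3 = 450267/46655 + 3 = 590232/46655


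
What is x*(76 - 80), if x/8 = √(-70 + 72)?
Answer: -32*√2 ≈ -45.255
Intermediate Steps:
x = 8*√2 (x = 8*√(-70 + 72) = 8*√2 ≈ 11.314)
x*(76 - 80) = (8*√2)*(76 - 80) = (8*√2)*(-4) = -32*√2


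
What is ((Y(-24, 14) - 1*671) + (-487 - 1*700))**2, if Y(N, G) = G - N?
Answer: 3312400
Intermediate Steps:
((Y(-24, 14) - 1*671) + (-487 - 1*700))**2 = (((14 - 1*(-24)) - 1*671) + (-487 - 1*700))**2 = (((14 + 24) - 671) + (-487 - 700))**2 = ((38 - 671) - 1187)**2 = (-633 - 1187)**2 = (-1820)**2 = 3312400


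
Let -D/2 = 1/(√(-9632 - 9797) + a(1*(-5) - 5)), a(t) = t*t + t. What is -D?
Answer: 180/27529 - 2*I*√19429/27529 ≈ 0.0065386 - 0.010127*I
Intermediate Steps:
a(t) = t + t² (a(t) = t² + t = t + t²)
D = -2/(90 + I*√19429) (D = -2/(√(-9632 - 9797) + (1*(-5) - 5)*(1 + (1*(-5) - 5))) = -2/(√(-19429) + (-5 - 5)*(1 + (-5 - 5))) = -2/(I*√19429 - 10*(1 - 10)) = -2/(I*√19429 - 10*(-9)) = -2/(I*√19429 + 90) = -2/(90 + I*√19429) ≈ -0.0065386 + 0.010127*I)
-D = -(-180/27529 + 2*I*√19429/27529) = 180/27529 - 2*I*√19429/27529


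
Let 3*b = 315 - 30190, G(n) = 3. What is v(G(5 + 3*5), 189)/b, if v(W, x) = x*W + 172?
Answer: -2217/29875 ≈ -0.074209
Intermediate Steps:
v(W, x) = 172 + W*x (v(W, x) = W*x + 172 = 172 + W*x)
b = -29875/3 (b = (315 - 30190)/3 = (1/3)*(-29875) = -29875/3 ≈ -9958.3)
v(G(5 + 3*5), 189)/b = (172 + 3*189)/(-29875/3) = (172 + 567)*(-3/29875) = 739*(-3/29875) = -2217/29875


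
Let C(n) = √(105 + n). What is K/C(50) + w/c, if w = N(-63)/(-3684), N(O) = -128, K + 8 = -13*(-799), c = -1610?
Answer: -16/741405 + 10379*√155/155 ≈ 833.66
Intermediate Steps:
K = 10379 (K = -8 - 13*(-799) = -8 + 10387 = 10379)
w = 32/921 (w = -128/(-3684) = -128*(-1/3684) = 32/921 ≈ 0.034745)
K/C(50) + w/c = 10379/(√(105 + 50)) + (32/921)/(-1610) = 10379/(√155) + (32/921)*(-1/1610) = 10379*(√155/155) - 16/741405 = 10379*√155/155 - 16/741405 = -16/741405 + 10379*√155/155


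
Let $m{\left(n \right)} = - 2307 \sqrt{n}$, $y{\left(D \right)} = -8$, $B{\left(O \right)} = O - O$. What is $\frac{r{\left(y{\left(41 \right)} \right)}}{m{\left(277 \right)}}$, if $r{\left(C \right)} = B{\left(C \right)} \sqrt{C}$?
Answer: $0$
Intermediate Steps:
$B{\left(O \right)} = 0$
$r{\left(C \right)} = 0$ ($r{\left(C \right)} = 0 \sqrt{C} = 0$)
$\frac{r{\left(y{\left(41 \right)} \right)}}{m{\left(277 \right)}} = \frac{0}{\left(-2307\right) \sqrt{277}} = 0 \left(- \frac{\sqrt{277}}{639039}\right) = 0$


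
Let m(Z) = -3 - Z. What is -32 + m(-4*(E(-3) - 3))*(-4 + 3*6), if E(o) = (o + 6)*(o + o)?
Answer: -1250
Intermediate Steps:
E(o) = 2*o*(6 + o) (E(o) = (6 + o)*(2*o) = 2*o*(6 + o))
-32 + m(-4*(E(-3) - 3))*(-4 + 3*6) = -32 + (-3 - (-4)*(2*(-3)*(6 - 3) - 3))*(-4 + 3*6) = -32 + (-3 - (-4)*(2*(-3)*3 - 3))*(-4 + 18) = -32 + (-3 - (-4)*(-18 - 3))*14 = -32 + (-3 - (-4)*(-21))*14 = -32 + (-3 - 1*84)*14 = -32 + (-3 - 84)*14 = -32 - 87*14 = -32 - 1218 = -1250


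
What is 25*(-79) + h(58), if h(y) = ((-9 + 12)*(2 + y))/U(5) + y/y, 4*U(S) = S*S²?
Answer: -49206/25 ≈ -1968.2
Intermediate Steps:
U(S) = S³/4 (U(S) = (S*S²)/4 = S³/4)
h(y) = 149/125 + 12*y/125 (h(y) = ((-9 + 12)*(2 + y))/(((¼)*5³)) + y/y = (3*(2 + y))/(((¼)*125)) + 1 = (6 + 3*y)/(125/4) + 1 = (6 + 3*y)*(4/125) + 1 = (24/125 + 12*y/125) + 1 = 149/125 + 12*y/125)
25*(-79) + h(58) = 25*(-79) + (149/125 + (12/125)*58) = -1975 + (149/125 + 696/125) = -1975 + 169/25 = -49206/25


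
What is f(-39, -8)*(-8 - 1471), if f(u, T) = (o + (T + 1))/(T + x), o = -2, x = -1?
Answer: -1479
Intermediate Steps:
f(u, T) = 1 (f(u, T) = (-2 + (T + 1))/(T - 1) = (-2 + (1 + T))/(-1 + T) = (-1 + T)/(-1 + T) = 1)
f(-39, -8)*(-8 - 1471) = 1*(-8 - 1471) = 1*(-1479) = -1479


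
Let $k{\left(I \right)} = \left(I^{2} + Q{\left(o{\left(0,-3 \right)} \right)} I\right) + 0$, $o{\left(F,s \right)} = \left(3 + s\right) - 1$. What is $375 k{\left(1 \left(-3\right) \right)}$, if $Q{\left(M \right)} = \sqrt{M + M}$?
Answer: $3375 - 1125 i \sqrt{2} \approx 3375.0 - 1591.0 i$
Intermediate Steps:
$o{\left(F,s \right)} = 2 + s$
$Q{\left(M \right)} = \sqrt{2} \sqrt{M}$ ($Q{\left(M \right)} = \sqrt{2 M} = \sqrt{2} \sqrt{M}$)
$k{\left(I \right)} = I^{2} + i I \sqrt{2}$ ($k{\left(I \right)} = \left(I^{2} + \sqrt{2} \sqrt{2 - 3} I\right) + 0 = \left(I^{2} + \sqrt{2} \sqrt{-1} I\right) + 0 = \left(I^{2} + \sqrt{2} i I\right) + 0 = \left(I^{2} + i \sqrt{2} I\right) + 0 = \left(I^{2} + i I \sqrt{2}\right) + 0 = I^{2} + i I \sqrt{2}$)
$375 k{\left(1 \left(-3\right) \right)} = 375 \cdot 1 \left(-3\right) \left(1 \left(-3\right) + i \sqrt{2}\right) = 375 \left(- 3 \left(-3 + i \sqrt{2}\right)\right) = 375 \left(9 - 3 i \sqrt{2}\right) = 3375 - 1125 i \sqrt{2}$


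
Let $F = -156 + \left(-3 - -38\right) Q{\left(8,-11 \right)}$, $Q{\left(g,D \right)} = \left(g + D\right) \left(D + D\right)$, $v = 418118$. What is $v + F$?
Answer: $420272$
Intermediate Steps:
$Q{\left(g,D \right)} = 2 D \left(D + g\right)$ ($Q{\left(g,D \right)} = \left(D + g\right) 2 D = 2 D \left(D + g\right)$)
$F = 2154$ ($F = -156 + \left(-3 - -38\right) 2 \left(-11\right) \left(-11 + 8\right) = -156 + \left(-3 + 38\right) 2 \left(-11\right) \left(-3\right) = -156 + 35 \cdot 66 = -156 + 2310 = 2154$)
$v + F = 418118 + 2154 = 420272$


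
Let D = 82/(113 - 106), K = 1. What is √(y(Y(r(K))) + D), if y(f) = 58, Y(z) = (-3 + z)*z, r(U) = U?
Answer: 2*√854/7 ≈ 8.3495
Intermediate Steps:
Y(z) = z*(-3 + z)
D = 82/7 ≈ 11.714
√(y(Y(r(K))) + D) = √(58 + 82/7) = √(488/7) = 2*√854/7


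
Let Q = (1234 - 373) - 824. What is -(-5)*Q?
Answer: 185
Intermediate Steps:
Q = 37 (Q = 861 - 824 = 37)
-(-5)*Q = -(-5)*37 = -1*(-185) = 185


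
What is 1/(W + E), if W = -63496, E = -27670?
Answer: -1/91166 ≈ -1.0969e-5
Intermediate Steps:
1/(W + E) = 1/(-63496 - 27670) = 1/(-91166) = -1/91166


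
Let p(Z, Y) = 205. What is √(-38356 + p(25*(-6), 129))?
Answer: 9*I*√471 ≈ 195.32*I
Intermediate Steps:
√(-38356 + p(25*(-6), 129)) = √(-38356 + 205) = √(-38151) = 9*I*√471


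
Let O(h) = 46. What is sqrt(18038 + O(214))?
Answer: 2*sqrt(4521) ≈ 134.48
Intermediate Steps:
sqrt(18038 + O(214)) = sqrt(18038 + 46) = sqrt(18084) = 2*sqrt(4521)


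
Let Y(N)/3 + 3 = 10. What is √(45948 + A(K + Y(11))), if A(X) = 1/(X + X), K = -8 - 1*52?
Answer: √279547554/78 ≈ 214.35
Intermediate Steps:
K = -60 (K = -8 - 52 = -60)
Y(N) = 21 (Y(N) = -9 + 3*10 = -9 + 30 = 21)
A(X) = 1/(2*X)
√(45948 + A(K + Y(11))) = √(45948 + 1/(2*(-60 + 21))) = √(45948 + (½)/(-39)) = √(45948 + (½)*(-1/39)) = √(45948 - 1/78) = √(3583943/78) = √279547554/78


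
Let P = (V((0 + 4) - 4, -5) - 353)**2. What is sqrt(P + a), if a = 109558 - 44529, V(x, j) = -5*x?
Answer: sqrt(189638) ≈ 435.47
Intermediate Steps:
P = 124609 (P = (-5*((0 + 4) - 4) - 353)**2 = (-5*(4 - 4) - 353)**2 = (-5*0 - 353)**2 = (0 - 353)**2 = (-353)**2 = 124609)
a = 65029
sqrt(P + a) = sqrt(124609 + 65029) = sqrt(189638)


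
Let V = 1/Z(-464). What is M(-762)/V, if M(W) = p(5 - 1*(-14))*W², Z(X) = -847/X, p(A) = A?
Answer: 2336075973/116 ≈ 2.0139e+7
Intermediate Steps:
M(W) = 19*W² (M(W) = (5 - 1*(-14))*W² = (5 + 14)*W² = 19*W²)
V = 464/847 (V = 1/(-847/(-464)) = 1/(-847*(-1/464)) = 1/(847/464) = 464/847 ≈ 0.54782)
M(-762)/V = (19*(-762)²)/(464/847) = (19*580644)*(847/464) = 11032236*(847/464) = 2336075973/116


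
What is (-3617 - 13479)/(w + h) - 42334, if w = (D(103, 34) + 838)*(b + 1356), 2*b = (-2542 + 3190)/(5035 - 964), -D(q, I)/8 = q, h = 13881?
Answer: -1888090685150/44599317 ≈ -42335.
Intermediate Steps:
D(q, I) = -8*q
b = 108/1357 (b = ((-2542 + 3190)/(5035 - 964))/2 = (648/4071)/2 = (648*(1/4071))/2 = (½)*(216/1357) = 108/1357 ≈ 0.079587)
w = 25762800/1357 (w = (-8*103 + 838)*(108/1357 + 1356) = (-824 + 838)*(1840200/1357) = 14*(1840200/1357) = 25762800/1357 ≈ 18985.)
(-3617 - 13479)/(w + h) - 42334 = (-3617 - 13479)/(25762800/1357 + 13881) - 42334 = -17096/44599317/1357 - 42334 = -17096*1357/44599317 - 42334 = -23199272/44599317 - 42334 = -1888090685150/44599317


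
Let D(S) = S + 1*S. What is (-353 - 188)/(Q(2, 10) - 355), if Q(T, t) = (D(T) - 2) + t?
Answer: 541/343 ≈ 1.5773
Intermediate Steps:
D(S) = 2*S (D(S) = S + S = 2*S)
Q(T, t) = -2 + t + 2*T (Q(T, t) = (2*T - 2) + t = (-2 + 2*T) + t = -2 + t + 2*T)
(-353 - 188)/(Q(2, 10) - 355) = (-353 - 188)/((-2 + 10 + 2*2) - 355) = -541/((-2 + 10 + 4) - 355) = -541/(12 - 355) = -541/(-343) = -541*(-1/343) = 541/343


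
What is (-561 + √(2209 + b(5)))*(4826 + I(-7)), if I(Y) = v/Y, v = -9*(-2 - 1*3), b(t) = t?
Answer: -18926457/7 + 101211*√246/7 ≈ -2.4770e+6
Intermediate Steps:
v = 45 (v = -9*(-2 - 3) = -9*(-5) = 45)
I(Y) = 45/Y
(-561 + √(2209 + b(5)))*(4826 + I(-7)) = (-561 + √(2209 + 5))*(4826 + 45/(-7)) = (-561 + √2214)*(4826 + 45*(-⅐)) = (-561 + 3*√246)*(4826 - 45/7) = (-561 + 3*√246)*(33737/7) = -18926457/7 + 101211*√246/7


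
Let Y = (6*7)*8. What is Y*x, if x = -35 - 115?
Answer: -50400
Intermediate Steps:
Y = 336 (Y = 42*8 = 336)
x = -150
Y*x = 336*(-150) = -50400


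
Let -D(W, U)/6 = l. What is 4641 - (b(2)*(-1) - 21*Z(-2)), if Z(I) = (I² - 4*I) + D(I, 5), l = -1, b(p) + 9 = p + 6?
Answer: 5018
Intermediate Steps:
b(p) = -3 + p (b(p) = -9 + (p + 6) = -9 + (6 + p) = -3 + p)
D(W, U) = 6 (D(W, U) = -6*(-1) = 6)
Z(I) = 6 + I² - 4*I (Z(I) = (I² - 4*I) + 6 = 6 + I² - 4*I)
4641 - (b(2)*(-1) - 21*Z(-2)) = 4641 - ((-3 + 2)*(-1) - 21*(6 + (-2)² - 4*(-2))) = 4641 - (-1*(-1) - 21*(6 + 4 + 8)) = 4641 - (1 - 21*18) = 4641 - (1 - 378) = 4641 - 1*(-377) = 4641 + 377 = 5018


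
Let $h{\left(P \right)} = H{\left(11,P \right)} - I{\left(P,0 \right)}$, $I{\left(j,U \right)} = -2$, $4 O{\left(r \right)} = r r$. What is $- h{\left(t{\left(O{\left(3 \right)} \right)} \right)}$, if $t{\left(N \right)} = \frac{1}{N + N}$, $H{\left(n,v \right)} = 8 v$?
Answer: $- \frac{34}{9} \approx -3.7778$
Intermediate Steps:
$O{\left(r \right)} = \frac{r^{2}}{4}$ ($O{\left(r \right)} = \frac{r r}{4} = \frac{r^{2}}{4}$)
$t{\left(N \right)} = \frac{1}{2 N}$
$h{\left(P \right)} = 2 + 8 P$ ($h{\left(P \right)} = 8 P - -2 = 8 P + 2 = 2 + 8 P$)
$- h{\left(t{\left(O{\left(3 \right)} \right)} \right)} = - (2 + 8 \frac{1}{2 \frac{3^{2}}{4}}) = - (2 + 8 \frac{1}{2 \cdot \frac{1}{4} \cdot 9}) = - (2 + 8 \frac{1}{2 \cdot \frac{9}{4}}) = - (2 + 8 \cdot \frac{1}{2} \cdot \frac{4}{9}) = - (2 + 8 \cdot \frac{2}{9}) = - (2 + \frac{16}{9}) = \left(-1\right) \frac{34}{9} = - \frac{34}{9}$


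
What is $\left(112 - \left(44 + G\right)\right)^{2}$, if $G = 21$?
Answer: $2209$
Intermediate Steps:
$\left(112 - \left(44 + G\right)\right)^{2} = \left(112 - 65\right)^{2} = 47^{2} = 2209$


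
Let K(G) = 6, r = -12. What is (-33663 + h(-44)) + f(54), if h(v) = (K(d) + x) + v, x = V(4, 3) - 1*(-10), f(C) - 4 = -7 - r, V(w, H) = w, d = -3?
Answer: -33678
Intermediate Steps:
f(C) = 9 (f(C) = 4 + (-7 - 1*(-12)) = 4 + (-7 + 12) = 4 + 5 = 9)
x = 14 (x = 4 - 1*(-10) = 4 + 10 = 14)
h(v) = 20 + v (h(v) = (6 + 14) + v = 20 + v)
(-33663 + h(-44)) + f(54) = (-33663 + (20 - 44)) + 9 = (-33663 - 24) + 9 = -33687 + 9 = -33678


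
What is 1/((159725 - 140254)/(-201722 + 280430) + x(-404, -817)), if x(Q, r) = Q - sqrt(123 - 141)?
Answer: -2501226979188/1009988448317473 + 18584847792*I*sqrt(2)/1009988448317473 ≈ -0.0024765 + 2.6023e-5*I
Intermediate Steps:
x(Q, r) = Q - 3*I*sqrt(2) (x(Q, r) = Q - sqrt(-18) = Q - 3*I*sqrt(2))
1/((159725 - 140254)/(-201722 + 280430) + x(-404, -817)) = 1/((159725 - 140254)/(-201722 + 280430) + (-404 - 3*I*sqrt(2))) = 1/(19471/78708 + (-404 - 3*I*sqrt(2))) = 1/(-31778561/78708 - 3*I*sqrt(2))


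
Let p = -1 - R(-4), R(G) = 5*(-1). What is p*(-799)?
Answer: -3196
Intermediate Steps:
R(G) = -5
p = 4 (p = -1 - 1*(-5) = -1 + 5 = 4)
p*(-799) = 4*(-799) = -3196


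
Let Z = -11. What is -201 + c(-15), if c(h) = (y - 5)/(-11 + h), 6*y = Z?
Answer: -31315/156 ≈ -200.74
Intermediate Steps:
y = -11/6 (y = (1/6)*(-11) = -11/6 ≈ -1.8333)
c(h) = -41/(6*(-11 + h)) (c(h) = (-11/6 - 5)/(-11 + h) = -41/(6*(-11 + h)))
-201 + c(-15) = -201 - 41/(-66 + 6*(-15)) = -201 - 41/(-66 - 90) = -201 - 41/(-156) = -201 - 41*(-1/156) = -201 + 41/156 = -31315/156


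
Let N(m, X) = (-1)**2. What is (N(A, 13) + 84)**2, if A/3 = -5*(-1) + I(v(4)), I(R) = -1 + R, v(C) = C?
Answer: 7225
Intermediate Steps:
A = 24 (A = 3*(-5*(-1) + (-1 + 4)) = 3*(5 + 3) = 3*8 = 24)
N(m, X) = 1
(N(A, 13) + 84)**2 = (1 + 84)**2 = 85**2 = 7225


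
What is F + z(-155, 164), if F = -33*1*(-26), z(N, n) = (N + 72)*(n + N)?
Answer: 111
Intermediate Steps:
z(N, n) = (72 + N)*(N + n)
F = 858 (F = -33*(-26) = 858)
F + z(-155, 164) = 858 + ((-155)² + 72*(-155) + 72*164 - 155*164) = 858 + (24025 - 11160 + 11808 - 25420) = 858 - 747 = 111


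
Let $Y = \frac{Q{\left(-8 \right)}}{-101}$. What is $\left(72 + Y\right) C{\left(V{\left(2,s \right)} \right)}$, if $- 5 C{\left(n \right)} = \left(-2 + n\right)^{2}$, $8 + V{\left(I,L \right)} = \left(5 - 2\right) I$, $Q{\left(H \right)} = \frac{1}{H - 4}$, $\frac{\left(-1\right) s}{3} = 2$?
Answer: $- \frac{69812}{303} \approx -230.4$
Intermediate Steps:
$s = -6$ ($s = \left(-3\right) 2 = -6$)
$Q{\left(H \right)} = \frac{1}{-4 + H}$
$V{\left(I,L \right)} = -8 + 3 I$ ($V{\left(I,L \right)} = -8 + \left(5 - 2\right) I = -8 + 3 I$)
$C{\left(n \right)} = - \frac{\left(-2 + n\right)^{2}}{5}$
$Y = \frac{1}{1212}$ ($Y = \frac{1}{\left(-4 - 8\right) \left(-101\right)} = \frac{1}{-12} \left(- \frac{1}{101}\right) = \left(- \frac{1}{12}\right) \left(- \frac{1}{101}\right) = \frac{1}{1212} \approx 0.00082508$)
$\left(72 + Y\right) C{\left(V{\left(2,s \right)} \right)} = \left(72 + \frac{1}{1212}\right) \left(- \frac{\left(-2 + \left(-8 + 3 \cdot 2\right)\right)^{2}}{5}\right) = \frac{87265 \left(- \frac{\left(-2 + \left(-8 + 6\right)\right)^{2}}{5}\right)}{1212} = \frac{87265 \left(- \frac{\left(-2 - 2\right)^{2}}{5}\right)}{1212} = \frac{87265 \left(- \frac{\left(-4\right)^{2}}{5}\right)}{1212} = \frac{87265 \left(\left(- \frac{1}{5}\right) 16\right)}{1212} = \frac{87265}{1212} \left(- \frac{16}{5}\right) = - \frac{69812}{303}$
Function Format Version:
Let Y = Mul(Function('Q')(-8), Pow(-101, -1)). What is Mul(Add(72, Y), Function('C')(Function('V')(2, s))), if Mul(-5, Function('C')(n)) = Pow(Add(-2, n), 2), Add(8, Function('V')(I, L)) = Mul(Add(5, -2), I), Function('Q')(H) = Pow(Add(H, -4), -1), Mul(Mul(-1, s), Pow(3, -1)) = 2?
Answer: Rational(-69812, 303) ≈ -230.40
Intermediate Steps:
s = -6 (s = Mul(-3, 2) = -6)
Function('Q')(H) = Pow(Add(-4, H), -1)
Function('V')(I, L) = Add(-8, Mul(3, I)) (Function('V')(I, L) = Add(-8, Mul(Add(5, -2), I)) = Add(-8, Mul(3, I)))
Function('C')(n) = Mul(Rational(-1, 5), Pow(Add(-2, n), 2))
Y = Rational(1, 1212) (Y = Mul(Pow(Add(-4, -8), -1), Pow(-101, -1)) = Mul(Pow(-12, -1), Rational(-1, 101)) = Mul(Rational(-1, 12), Rational(-1, 101)) = Rational(1, 1212) ≈ 0.00082508)
Mul(Add(72, Y), Function('C')(Function('V')(2, s))) = Mul(Add(72, Rational(1, 1212)), Mul(Rational(-1, 5), Pow(Add(-2, Add(-8, Mul(3, 2))), 2))) = Mul(Rational(87265, 1212), Mul(Rational(-1, 5), Pow(Add(-2, Add(-8, 6)), 2))) = Mul(Rational(87265, 1212), Mul(Rational(-1, 5), Pow(Add(-2, -2), 2))) = Mul(Rational(87265, 1212), Mul(Rational(-1, 5), Pow(-4, 2))) = Mul(Rational(87265, 1212), Mul(Rational(-1, 5), 16)) = Mul(Rational(87265, 1212), Rational(-16, 5)) = Rational(-69812, 303)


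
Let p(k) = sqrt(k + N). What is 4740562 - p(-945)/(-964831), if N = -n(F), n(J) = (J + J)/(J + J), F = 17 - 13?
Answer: 4740562 + I*sqrt(946)/964831 ≈ 4.7406e+6 + 3.1878e-5*I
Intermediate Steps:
F = 4
n(J) = 1 (n(J) = (2*J)/((2*J)) = (2*J)*(1/(2*J)) = 1)
N = -1 (N = -1*1 = -1)
p(k) = sqrt(-1 + k) (p(k) = sqrt(k - 1) = sqrt(-1 + k))
4740562 - p(-945)/(-964831) = 4740562 - sqrt(-1 - 945)/(-964831) = 4740562 - sqrt(-946)*(-1)/964831 = 4740562 - I*sqrt(946)*(-1)/964831 = 4740562 - (-1)*I*sqrt(946)/964831 = 4740562 + I*sqrt(946)/964831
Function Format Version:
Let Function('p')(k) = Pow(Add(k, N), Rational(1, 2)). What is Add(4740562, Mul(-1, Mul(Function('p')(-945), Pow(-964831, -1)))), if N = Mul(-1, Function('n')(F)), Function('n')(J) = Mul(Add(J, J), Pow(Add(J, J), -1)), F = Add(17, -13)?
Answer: Add(4740562, Mul(Rational(1, 964831), I, Pow(946, Rational(1, 2)))) ≈ Add(4.7406e+6, Mul(3.1878e-5, I))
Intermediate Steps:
F = 4
Function('n')(J) = 1 (Function('n')(J) = Mul(Mul(2, J), Pow(Mul(2, J), -1)) = Mul(Mul(2, J), Mul(Rational(1, 2), Pow(J, -1))) = 1)
N = -1 (N = Mul(-1, 1) = -1)
Function('p')(k) = Pow(Add(-1, k), Rational(1, 2)) (Function('p')(k) = Pow(Add(k, -1), Rational(1, 2)) = Pow(Add(-1, k), Rational(1, 2)))
Add(4740562, Mul(-1, Mul(Function('p')(-945), Pow(-964831, -1)))) = Add(4740562, Mul(-1, Mul(Pow(Add(-1, -945), Rational(1, 2)), Pow(-964831, -1)))) = Add(4740562, Mul(-1, Mul(Pow(-946, Rational(1, 2)), Rational(-1, 964831)))) = Add(4740562, Mul(-1, Mul(Mul(I, Pow(946, Rational(1, 2))), Rational(-1, 964831)))) = Add(4740562, Mul(-1, Mul(Rational(-1, 964831), I, Pow(946, Rational(1, 2))))) = Add(4740562, Mul(Rational(1, 964831), I, Pow(946, Rational(1, 2))))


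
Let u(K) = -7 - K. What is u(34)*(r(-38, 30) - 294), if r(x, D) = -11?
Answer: 12505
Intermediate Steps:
u(34)*(r(-38, 30) - 294) = (-7 - 1*34)*(-11 - 294) = (-7 - 34)*(-305) = -41*(-305) = 12505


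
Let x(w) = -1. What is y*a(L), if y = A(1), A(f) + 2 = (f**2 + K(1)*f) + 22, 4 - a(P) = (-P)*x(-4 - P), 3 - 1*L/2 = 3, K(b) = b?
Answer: 88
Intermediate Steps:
L = 0 (L = 6 - 2*3 = 6 - 6 = 0)
a(P) = 4 - P (a(P) = 4 - (-P)*(-1) = 4 - P)
A(f) = 20 + f + f**2 (A(f) = -2 + ((f**2 + 1*f) + 22) = -2 + ((f**2 + f) + 22) = -2 + ((f + f**2) + 22) = -2 + (22 + f + f**2) = 20 + f + f**2)
y = 22 (y = 20 + 1 + 1**2 = 20 + 1 + 1 = 22)
y*a(L) = 22*(4 - 1*0) = 22*(4 + 0) = 22*4 = 88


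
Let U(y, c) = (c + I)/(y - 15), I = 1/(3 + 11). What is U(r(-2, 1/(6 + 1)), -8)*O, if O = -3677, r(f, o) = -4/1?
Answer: -408147/266 ≈ -1534.4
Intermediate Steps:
I = 1/14 ≈ 0.071429
r(f, o) = -4 (r(f, o) = -4*1 = -4)
U(y, c) = (1/14 + c)/(-15 + y) (U(y, c) = (c + 1/14)/(y - 15) = (1/14 + c)/(-15 + y))
U(r(-2, 1/(6 + 1)), -8)*O = ((1/14 - 8)/(-15 - 4))*(-3677) = (-111/14/(-19))*(-3677) = -1/19*(-111/14)*(-3677) = (111/266)*(-3677) = -408147/266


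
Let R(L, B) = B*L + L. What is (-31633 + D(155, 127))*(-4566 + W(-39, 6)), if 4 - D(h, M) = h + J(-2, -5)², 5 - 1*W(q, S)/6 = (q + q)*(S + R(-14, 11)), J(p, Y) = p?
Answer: 2554229376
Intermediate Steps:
R(L, B) = L + B*L
W(q, S) = 30 - 12*q*(-168 + S) (W(q, S) = 30 - 6*(q + q)*(S - 14*(1 + 11)) = 30 - 6*2*q*(S - 14*12) = 30 - 6*2*q*(S - 168) = 30 - 6*2*q*(-168 + S) = 30 - 12*q*(-168 + S))
D(h, M) = -h (D(h, M) = 4 - (h + (-2)²) = 4 - (h + 4) = 4 - (4 + h) = 4 + (-4 - h) = -h)
(-31633 + D(155, 127))*(-4566 + W(-39, 6)) = (-31633 - 1*155)*(-4566 + (30 + 2016*(-39) - 12*6*(-39))) = (-31633 - 155)*(-4566 + (30 - 78624 + 2808)) = -31788*(-4566 - 75786) = -31788*(-80352) = 2554229376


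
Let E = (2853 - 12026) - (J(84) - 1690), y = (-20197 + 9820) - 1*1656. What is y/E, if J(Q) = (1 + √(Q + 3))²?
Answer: 91101843/57319693 - 24066*√87/57319693 ≈ 1.5854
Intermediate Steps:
J(Q) = (1 + √(3 + Q))²
y = -12033 (y = -10377 - 1656 = -12033)
E = -7483 - (1 + √87)² (E = (2853 - 12026) - ((1 + √(3 + 84))² - 1690) = -9173 - ((1 + √87)² - 1690) = -9173 - (-1690 + (1 + √87)²) = -9173 + (1690 - (1 + √87)²) = -7483 - (1 + √87)² ≈ -7589.7)
y/E = -12033/(-7571 - 2*√87)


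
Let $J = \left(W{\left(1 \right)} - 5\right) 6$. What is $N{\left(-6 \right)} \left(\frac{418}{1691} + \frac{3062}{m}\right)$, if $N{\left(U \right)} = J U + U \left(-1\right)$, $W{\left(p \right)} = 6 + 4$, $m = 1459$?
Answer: $- \frac{53003184}{129851} \approx -408.18$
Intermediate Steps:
$W{\left(p \right)} = 10$
$J = 30$ ($J = \left(10 - 5\right) 6 = 5 \cdot 6 = 30$)
$N{\left(U \right)} = 29 U$ ($N{\left(U \right)} = 30 U + U \left(-1\right) = 30 U - U = 29 U$)
$N{\left(-6 \right)} \left(\frac{418}{1691} + \frac{3062}{m}\right) = 29 \left(-6\right) \left(\frac{418}{1691} + \frac{3062}{1459}\right) = - 174 \left(418 \cdot \frac{1}{1691} + 3062 \cdot \frac{1}{1459}\right) = - 174 \left(\frac{22}{89} + \frac{3062}{1459}\right) = \left(-174\right) \frac{304616}{129851} = - \frac{53003184}{129851}$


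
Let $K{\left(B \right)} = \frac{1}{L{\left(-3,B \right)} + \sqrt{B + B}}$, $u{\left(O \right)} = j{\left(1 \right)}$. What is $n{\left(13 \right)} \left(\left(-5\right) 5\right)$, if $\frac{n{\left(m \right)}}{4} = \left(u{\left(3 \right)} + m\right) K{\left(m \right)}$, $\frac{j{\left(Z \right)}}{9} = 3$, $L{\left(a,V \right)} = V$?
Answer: $- \frac{4000}{11} + \frac{4000 \sqrt{26}}{143} \approx -221.01$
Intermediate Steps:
$j{\left(Z \right)} = 27$ ($j{\left(Z \right)} = 9 \cdot 3 = 27$)
$u{\left(O \right)} = 27$
$K{\left(B \right)} = \frac{1}{B + \sqrt{2} \sqrt{B}}$ ($K{\left(B \right)} = \frac{1}{B + \sqrt{B + B}} = \frac{1}{B + \sqrt{2 B}} = \frac{1}{B + \sqrt{2} \sqrt{B}}$)
$n{\left(m \right)} = \frac{4 \left(27 + m\right)}{m + \sqrt{2} \sqrt{m}}$ ($n{\left(m \right)} = 4 \frac{27 + m}{m + \sqrt{2} \sqrt{m}} = \frac{4 \left(27 + m\right)}{m + \sqrt{2} \sqrt{m}}$)
$n{\left(13 \right)} \left(\left(-5\right) 5\right) = \frac{4 \left(27 + 13\right)}{13 + \sqrt{2} \sqrt{13}} \left(\left(-5\right) 5\right) = 4 \frac{1}{13 + \sqrt{26}} \cdot 40 \left(-25\right) = \frac{160}{13 + \sqrt{26}} \left(-25\right) = - \frac{4000}{13 + \sqrt{26}}$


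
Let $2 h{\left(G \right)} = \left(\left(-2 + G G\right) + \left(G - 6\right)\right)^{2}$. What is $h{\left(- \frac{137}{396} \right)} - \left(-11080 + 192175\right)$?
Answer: $- \frac{8905043554484519}{49182515712} \approx -1.8106 \cdot 10^{5}$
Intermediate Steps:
$h{\left(G \right)} = \frac{\left(-8 + G + G^{2}\right)^{2}}{2}$ ($h{\left(G \right)} = \frac{\left(\left(-2 + G G\right) + \left(G - 6\right)\right)^{2}}{2} = \frac{\left(\left(-2 + G^{2}\right) + \left(G - 6\right)\right)^{2}}{2} = \frac{\left(\left(-2 + G^{2}\right) + \left(-6 + G\right)\right)^{2}}{2} = \frac{\left(-8 + G + G^{2}\right)^{2}}{2}$)
$h{\left(- \frac{137}{396} \right)} - \left(-11080 + 192175\right) = \frac{\left(-8 - \frac{137}{396} + \left(- \frac{137}{396}\right)^{2}\right)^{2}}{2} - \left(-11080 + 192175\right) = \frac{\left(-8 - \frac{137}{396} + \left(\left(-137\right) \frac{1}{396}\right)^{2}\right)^{2}}{2} - 181095 = \frac{\left(-8 - \frac{137}{396} + \left(- \frac{137}{396}\right)^{2}\right)^{2}}{2} - 181095 = \frac{\left(-8 - \frac{137}{396} + \frac{18769}{156816}\right)^{2}}{2} - 181095 = \frac{\left(- \frac{1290011}{156816}\right)^{2}}{2} - 181095 = \frac{1}{2} \cdot \frac{1664128380121}{24591257856} - 181095 = \frac{1664128380121}{49182515712} - 181095 = - \frac{8905043554484519}{49182515712}$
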